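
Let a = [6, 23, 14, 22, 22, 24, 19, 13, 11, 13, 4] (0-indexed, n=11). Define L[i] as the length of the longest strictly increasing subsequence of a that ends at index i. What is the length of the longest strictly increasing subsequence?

   i    0    1    2    3    4    5    6    7    8    9   10
a[i]    6   23   14   22   22   24   19   13   11   13    4
L[i]    1    2    2    3    3    4    3    2    2    3    1

4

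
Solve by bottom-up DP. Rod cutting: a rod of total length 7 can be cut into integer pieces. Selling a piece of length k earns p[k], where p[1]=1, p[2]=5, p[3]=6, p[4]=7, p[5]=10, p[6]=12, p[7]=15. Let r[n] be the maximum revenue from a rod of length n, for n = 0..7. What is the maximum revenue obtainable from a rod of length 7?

16

   n    0    1    2    3    4    5    6    7
r[n]    0    1    5    6   10   11   15   16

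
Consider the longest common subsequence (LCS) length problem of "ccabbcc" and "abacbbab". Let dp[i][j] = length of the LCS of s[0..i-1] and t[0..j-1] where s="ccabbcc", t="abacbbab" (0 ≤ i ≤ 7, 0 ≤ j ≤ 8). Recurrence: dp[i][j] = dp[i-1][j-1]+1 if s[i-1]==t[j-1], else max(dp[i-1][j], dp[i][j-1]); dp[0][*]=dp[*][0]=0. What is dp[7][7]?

3

   ''  a  b  a  c  b  b  a  b
''  0  0  0  0  0  0  0  0  0
 c  0  0  0  0  1  1  1  1  1
 c  0  0  0  0  1  1  1  1  1
 a  0  1  1  1  1  1  1  2  2
 b  0  1  2  2  2  2  2  2  3
 b  0  1  2  2  2  3  3  3  3
 c  0  1  2  2  3  3  3  3  3
 c  0  1  2  2  3  3  3  3  3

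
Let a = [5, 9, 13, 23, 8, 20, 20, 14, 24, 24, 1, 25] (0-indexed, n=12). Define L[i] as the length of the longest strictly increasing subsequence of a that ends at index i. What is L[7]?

4

   i    0    1    2    3    4    5    6    7    8    9   10   11
a[i]    5    9   13   23    8   20   20   14   24   24    1   25
L[i]    1    2    3    4    2    4    4    4    5    5    1    6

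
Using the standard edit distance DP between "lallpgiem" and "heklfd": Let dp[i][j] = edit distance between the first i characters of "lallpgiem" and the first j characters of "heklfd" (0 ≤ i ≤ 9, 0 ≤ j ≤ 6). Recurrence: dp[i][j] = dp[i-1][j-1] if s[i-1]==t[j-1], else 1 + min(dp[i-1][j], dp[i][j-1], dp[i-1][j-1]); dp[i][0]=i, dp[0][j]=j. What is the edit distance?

8

   ''  h  e  k  l  f  d
''  0  1  2  3  4  5  6
 l  1  1  2  3  3  4  5
 a  2  2  2  3  4  4  5
 l  3  3  3  3  3  4  5
 l  4  4  4  4  3  4  5
 p  5  5  5  5  4  4  5
 g  6  6  6  6  5  5  5
 i  7  7  7  7  6  6  6
 e  8  8  7  8  7  7  7
 m  9  9  8  8  8  8  8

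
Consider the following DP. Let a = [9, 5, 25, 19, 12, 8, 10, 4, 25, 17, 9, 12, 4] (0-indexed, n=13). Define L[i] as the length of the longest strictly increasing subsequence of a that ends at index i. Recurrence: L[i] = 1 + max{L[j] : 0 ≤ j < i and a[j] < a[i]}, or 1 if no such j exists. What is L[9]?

   i    0    1    2    3    4    5    6    7    8    9   10   11   12
a[i]    9    5   25   19   12    8   10    4   25   17    9   12    4
L[i]    1    1    2    2    2    2    3    1    4    4    3    4    1

4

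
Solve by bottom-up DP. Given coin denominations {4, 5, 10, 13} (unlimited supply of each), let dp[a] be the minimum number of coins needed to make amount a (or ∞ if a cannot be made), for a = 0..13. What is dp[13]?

1

 a  0  1  2  3  4  5  6  7  8  9 10 11 12 13
dp  0  -  -  -  1  1  -  -  2  2  1  -  3  1
(- denotes ∞ / unreachable)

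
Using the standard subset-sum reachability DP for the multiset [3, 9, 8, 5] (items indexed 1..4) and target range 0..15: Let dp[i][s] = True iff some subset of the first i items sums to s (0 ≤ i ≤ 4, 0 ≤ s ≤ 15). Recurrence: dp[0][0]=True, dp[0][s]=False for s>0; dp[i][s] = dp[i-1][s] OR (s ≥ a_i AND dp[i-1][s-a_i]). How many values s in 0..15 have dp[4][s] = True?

i\s   0   1   2   3   4   5   6   7   8   9  10  11  12  13  14  15
  0   T   F   F   F   F   F   F   F   F   F   F   F   F   F   F   F
  1   T   F   F   T   F   F   F   F   F   F   F   F   F   F   F   F
  2   T   F   F   T   F   F   F   F   F   T   F   F   T   F   F   F
  3   T   F   F   T   F   F   F   F   T   T   F   T   T   F   F   F
  4   T   F   F   T   F   T   F   F   T   T   F   T   T   T   T   F

9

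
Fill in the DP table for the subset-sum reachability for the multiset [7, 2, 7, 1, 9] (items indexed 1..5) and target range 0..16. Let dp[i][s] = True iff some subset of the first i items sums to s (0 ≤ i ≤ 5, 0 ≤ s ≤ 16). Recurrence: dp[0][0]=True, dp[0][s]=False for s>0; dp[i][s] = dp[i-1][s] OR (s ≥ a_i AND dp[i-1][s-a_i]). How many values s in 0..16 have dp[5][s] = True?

i\s   0   1   2   3   4   5   6   7   8   9  10  11  12  13  14  15  16
  0   T   F   F   F   F   F   F   F   F   F   F   F   F   F   F   F   F
  1   T   F   F   F   F   F   F   T   F   F   F   F   F   F   F   F   F
  2   T   F   T   F   F   F   F   T   F   T   F   F   F   F   F   F   F
  3   T   F   T   F   F   F   F   T   F   T   F   F   F   F   T   F   T
  4   T   T   T   T   F   F   F   T   T   T   T   F   F   F   T   T   T
  5   T   T   T   T   F   F   F   T   T   T   T   T   T   F   T   T   T

13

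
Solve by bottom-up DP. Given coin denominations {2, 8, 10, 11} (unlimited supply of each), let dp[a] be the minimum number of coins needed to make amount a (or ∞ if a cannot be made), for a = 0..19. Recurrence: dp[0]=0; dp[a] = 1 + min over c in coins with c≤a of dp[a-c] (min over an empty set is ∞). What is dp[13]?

2

 a  0  1  2  3  4  5  6  7  8  9 10 11 12 13 14 15 16 17 18 19
dp  0  -  1  -  2  -  3  -  1  -  1  1  2  2  3  3  2  4  2  2
(- denotes ∞ / unreachable)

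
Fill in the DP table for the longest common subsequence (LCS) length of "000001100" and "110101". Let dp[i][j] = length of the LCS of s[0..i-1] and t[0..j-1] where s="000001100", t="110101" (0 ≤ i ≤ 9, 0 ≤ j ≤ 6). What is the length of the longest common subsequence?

   ''  1  1  0  1  0  1
''  0  0  0  0  0  0  0
 0  0  0  0  1  1  1  1
 0  0  0  0  1  1  2  2
 0  0  0  0  1  1  2  2
 0  0  0  0  1  1  2  2
 0  0  0  0  1  1  2  2
 1  0  1  1  1  2  2  3
 1  0  1  2  2  2  2  3
 0  0  1  2  3  3  3  3
 0  0  1  2  3  3  4  4

4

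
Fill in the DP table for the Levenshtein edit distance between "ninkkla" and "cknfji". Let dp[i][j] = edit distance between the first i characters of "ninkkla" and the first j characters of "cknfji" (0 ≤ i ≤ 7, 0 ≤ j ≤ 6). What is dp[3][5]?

4

   ''  c  k  n  f  j  i
''  0  1  2  3  4  5  6
 n  1  1  2  2  3  4  5
 i  2  2  2  3  3  4  4
 n  3  3  3  2  3  4  5
 k  4  4  3  3  3  4  5
 k  5  5  4  4  4  4  5
 l  6  6  5  5  5  5  5
 a  7  7  6  6  6  6  6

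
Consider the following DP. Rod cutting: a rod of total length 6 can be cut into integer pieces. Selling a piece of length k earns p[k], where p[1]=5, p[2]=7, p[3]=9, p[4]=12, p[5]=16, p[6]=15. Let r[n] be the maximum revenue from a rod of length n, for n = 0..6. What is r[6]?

30

   n    0    1    2    3    4    5    6
r[n]    0    5   10   15   20   25   30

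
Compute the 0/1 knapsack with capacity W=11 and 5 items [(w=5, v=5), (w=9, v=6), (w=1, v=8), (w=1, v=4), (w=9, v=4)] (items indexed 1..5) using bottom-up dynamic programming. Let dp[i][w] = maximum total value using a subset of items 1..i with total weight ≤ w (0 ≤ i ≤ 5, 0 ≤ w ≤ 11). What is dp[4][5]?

12

i\w   0   1   2   3   4   5   6   7   8   9  10  11
  0   0   0   0   0   0   0   0   0   0   0   0   0
  1   0   0   0   0   0   5   5   5   5   5   5   5
  2   0   0   0   0   0   5   5   5   5   6   6   6
  3   0   8   8   8   8   8  13  13  13  13  14  14
  4   0   8  12  12  12  12  13  17  17  17  17  18
  5   0   8  12  12  12  12  13  17  17  17  17  18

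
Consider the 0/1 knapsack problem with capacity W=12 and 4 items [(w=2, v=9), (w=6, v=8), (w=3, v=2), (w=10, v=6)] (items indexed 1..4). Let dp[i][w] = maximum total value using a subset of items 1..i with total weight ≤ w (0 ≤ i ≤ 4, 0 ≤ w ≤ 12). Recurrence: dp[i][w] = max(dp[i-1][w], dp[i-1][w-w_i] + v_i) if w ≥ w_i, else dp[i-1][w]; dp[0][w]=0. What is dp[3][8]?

i\w   0   1   2   3   4   5   6   7   8   9  10  11  12
  0   0   0   0   0   0   0   0   0   0   0   0   0   0
  1   0   0   9   9   9   9   9   9   9   9   9   9   9
  2   0   0   9   9   9   9   9   9  17  17  17  17  17
  3   0   0   9   9   9  11  11  11  17  17  17  19  19
  4   0   0   9   9   9  11  11  11  17  17  17  19  19

17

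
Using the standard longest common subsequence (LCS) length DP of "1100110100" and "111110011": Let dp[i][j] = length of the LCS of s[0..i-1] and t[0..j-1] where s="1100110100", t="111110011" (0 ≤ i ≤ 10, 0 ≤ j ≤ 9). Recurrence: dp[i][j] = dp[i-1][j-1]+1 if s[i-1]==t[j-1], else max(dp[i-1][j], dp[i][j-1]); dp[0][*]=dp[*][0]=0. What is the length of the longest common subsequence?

7

   ''  1  1  1  1  1  0  0  1  1
''  0  0  0  0  0  0  0  0  0  0
 1  0  1  1  1  1  1  1  1  1  1
 1  0  1  2  2  2  2  2  2  2  2
 0  0  1  2  2  2  2  3  3  3  3
 0  0  1  2  2  2  2  3  4  4  4
 1  0  1  2  3  3  3  3  4  5  5
 1  0  1  2  3  4  4  4  4  5  6
 0  0  1  2  3  4  4  5  5  5  6
 1  0  1  2  3  4  5  5  5  6  6
 0  0  1  2  3  4  5  6  6  6  6
 0  0  1  2  3  4  5  6  7  7  7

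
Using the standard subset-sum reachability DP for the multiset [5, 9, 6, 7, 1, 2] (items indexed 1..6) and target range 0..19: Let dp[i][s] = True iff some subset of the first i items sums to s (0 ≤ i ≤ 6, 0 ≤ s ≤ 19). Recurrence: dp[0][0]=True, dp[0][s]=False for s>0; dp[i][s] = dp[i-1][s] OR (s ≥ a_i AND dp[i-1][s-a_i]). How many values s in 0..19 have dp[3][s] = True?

i\s   0   1   2   3   4   5   6   7   8   9  10  11  12  13  14  15  16  17  18  19
  0   T   F   F   F   F   F   F   F   F   F   F   F   F   F   F   F   F   F   F   F
  1   T   F   F   F   F   T   F   F   F   F   F   F   F   F   F   F   F   F   F   F
  2   T   F   F   F   F   T   F   F   F   T   F   F   F   F   T   F   F   F   F   F
  3   T   F   F   F   F   T   T   F   F   T   F   T   F   F   T   T   F   F   F   F
  4   T   F   F   F   F   T   T   T   F   T   F   T   T   T   T   T   T   F   T   F
  5   T   T   F   F   F   T   T   T   T   T   T   T   T   T   T   T   T   T   T   T
  6   T   T   T   T   F   T   T   T   T   T   T   T   T   T   T   T   T   T   T   T

7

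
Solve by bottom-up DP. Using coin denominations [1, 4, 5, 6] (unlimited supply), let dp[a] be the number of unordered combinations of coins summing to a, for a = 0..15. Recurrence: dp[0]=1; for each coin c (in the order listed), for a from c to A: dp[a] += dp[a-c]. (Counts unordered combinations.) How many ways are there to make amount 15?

after  coin     0     1     2     3     4     5     6     7     8     9    10    11    12    13    14    15
          1     1     1     1     1     1     1     1     1     1     1     1     1     1     1     1     1
          4     1     1     1     1     2     2     2     2     3     3     3     3     4     4     4     4
          5     1     1     1     1     2     3     3     3     4     5     6     6     7     8     9    10
          6     1     1     1     1     2     3     4     4     5     6     8     9    11    12    14    16

16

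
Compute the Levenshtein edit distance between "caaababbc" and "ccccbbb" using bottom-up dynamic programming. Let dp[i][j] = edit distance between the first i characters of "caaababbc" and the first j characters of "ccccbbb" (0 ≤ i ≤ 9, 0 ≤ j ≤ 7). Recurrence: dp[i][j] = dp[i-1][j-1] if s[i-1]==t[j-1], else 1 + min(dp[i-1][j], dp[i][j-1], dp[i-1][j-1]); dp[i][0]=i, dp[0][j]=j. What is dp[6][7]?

   ''  c  c  c  c  b  b  b
''  0  1  2  3  4  5  6  7
 c  1  0  1  2  3  4  5  6
 a  2  1  1  2  3  4  5  6
 a  3  2  2  2  3  4  5  6
 a  4  3  3  3  3  4  5  6
 b  5  4  4  4  4  3  4  5
 a  6  5  5  5  5  4  4  5
 b  7  6  6  6  6  5  4  4
 b  8  7  7  7  7  6  5  4
 c  9  8  7  7  7  7  6  5

5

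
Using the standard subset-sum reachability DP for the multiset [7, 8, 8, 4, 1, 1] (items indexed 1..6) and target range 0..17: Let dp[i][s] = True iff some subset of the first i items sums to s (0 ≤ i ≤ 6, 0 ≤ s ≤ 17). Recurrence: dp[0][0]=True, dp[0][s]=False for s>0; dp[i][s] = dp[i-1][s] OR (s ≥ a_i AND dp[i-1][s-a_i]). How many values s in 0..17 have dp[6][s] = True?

17

i\s   0   1   2   3   4   5   6   7   8   9  10  11  12  13  14  15  16  17
  0   T   F   F   F   F   F   F   F   F   F   F   F   F   F   F   F   F   F
  1   T   F   F   F   F   F   F   T   F   F   F   F   F   F   F   F   F   F
  2   T   F   F   F   F   F   F   T   T   F   F   F   F   F   F   T   F   F
  3   T   F   F   F   F   F   F   T   T   F   F   F   F   F   F   T   T   F
  4   T   F   F   F   T   F   F   T   T   F   F   T   T   F   F   T   T   F
  5   T   T   F   F   T   T   F   T   T   T   F   T   T   T   F   T   T   T
  6   T   T   T   F   T   T   T   T   T   T   T   T   T   T   T   T   T   T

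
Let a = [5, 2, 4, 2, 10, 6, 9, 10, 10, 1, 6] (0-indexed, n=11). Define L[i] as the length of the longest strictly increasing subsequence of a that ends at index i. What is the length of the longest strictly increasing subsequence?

5

   i    0    1    2    3    4    5    6    7    8    9   10
a[i]    5    2    4    2   10    6    9   10   10    1    6
L[i]    1    1    2    1    3    3    4    5    5    1    3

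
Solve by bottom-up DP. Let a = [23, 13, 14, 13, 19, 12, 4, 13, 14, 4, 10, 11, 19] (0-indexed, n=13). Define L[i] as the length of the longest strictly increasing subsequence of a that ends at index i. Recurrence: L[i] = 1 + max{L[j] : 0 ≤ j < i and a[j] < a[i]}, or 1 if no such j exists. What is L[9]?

1

   i    0    1    2    3    4    5    6    7    8    9   10   11   12
a[i]   23   13   14   13   19   12    4   13   14    4   10   11   19
L[i]    1    1    2    1    3    1    1    2    3    1    2    3    4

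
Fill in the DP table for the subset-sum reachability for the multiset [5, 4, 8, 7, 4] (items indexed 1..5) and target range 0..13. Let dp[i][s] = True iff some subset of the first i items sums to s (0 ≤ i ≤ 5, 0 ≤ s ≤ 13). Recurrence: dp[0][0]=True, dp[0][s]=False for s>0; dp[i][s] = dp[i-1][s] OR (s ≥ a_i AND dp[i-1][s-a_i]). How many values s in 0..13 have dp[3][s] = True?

i\s   0   1   2   3   4   5   6   7   8   9  10  11  12  13
  0   T   F   F   F   F   F   F   F   F   F   F   F   F   F
  1   T   F   F   F   F   T   F   F   F   F   F   F   F   F
  2   T   F   F   F   T   T   F   F   F   T   F   F   F   F
  3   T   F   F   F   T   T   F   F   T   T   F   F   T   T
  4   T   F   F   F   T   T   F   T   T   T   F   T   T   T
  5   T   F   F   F   T   T   F   T   T   T   F   T   T   T

7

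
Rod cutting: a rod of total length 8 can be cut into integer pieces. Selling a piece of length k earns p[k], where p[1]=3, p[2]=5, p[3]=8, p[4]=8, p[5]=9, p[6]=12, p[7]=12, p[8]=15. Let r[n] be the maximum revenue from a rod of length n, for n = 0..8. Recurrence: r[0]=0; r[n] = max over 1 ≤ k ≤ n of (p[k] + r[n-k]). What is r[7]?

   n    0    1    2    3    4    5    6    7    8
r[n]    0    3    6    9   12   15   18   21   24

21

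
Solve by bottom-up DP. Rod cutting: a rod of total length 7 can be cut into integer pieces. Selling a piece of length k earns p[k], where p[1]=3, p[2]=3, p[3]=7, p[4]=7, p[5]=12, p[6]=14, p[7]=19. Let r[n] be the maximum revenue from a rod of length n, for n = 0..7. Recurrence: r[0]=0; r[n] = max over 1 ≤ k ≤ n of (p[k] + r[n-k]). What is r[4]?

   n    0    1    2    3    4    5    6    7
r[n]    0    3    6    9   12   15   18   21

12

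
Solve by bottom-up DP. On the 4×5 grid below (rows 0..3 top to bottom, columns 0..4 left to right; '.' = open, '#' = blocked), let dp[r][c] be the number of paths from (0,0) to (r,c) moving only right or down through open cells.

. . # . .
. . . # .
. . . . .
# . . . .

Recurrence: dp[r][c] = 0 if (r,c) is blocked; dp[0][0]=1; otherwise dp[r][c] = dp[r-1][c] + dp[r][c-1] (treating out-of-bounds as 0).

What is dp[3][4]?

18

r\c   0   1   2   3   4
  0   1   1   0   0   0
  1   1   2   2   0   0
  2   1   3   5   5   5
  3   0   3   8  13  18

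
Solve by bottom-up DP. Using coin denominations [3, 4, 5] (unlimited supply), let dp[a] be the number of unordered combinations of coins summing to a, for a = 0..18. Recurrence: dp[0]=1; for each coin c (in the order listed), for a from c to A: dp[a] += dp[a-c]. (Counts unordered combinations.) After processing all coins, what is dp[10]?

2

after  coin     0     1     2     3     4     5     6     7     8     9    10    11    12    13    14    15    16    17    18
          3     1     0     0     1     0     0     1     0     0     1     0     0     1     0     0     1     0     0     1
          4     1     0     0     1     1     0     1     1     1     1     1     1     2     1     1     2     2     1     2
          5     1     0     0     1     1     1     1     1     2     2     2     2     3     3     3     4     4     4     5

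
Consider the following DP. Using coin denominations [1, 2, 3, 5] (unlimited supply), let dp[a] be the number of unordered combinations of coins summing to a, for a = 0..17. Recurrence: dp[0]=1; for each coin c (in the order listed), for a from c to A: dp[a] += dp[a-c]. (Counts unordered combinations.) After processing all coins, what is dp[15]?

47

after  coin     0     1     2     3     4     5     6     7     8     9    10    11    12    13    14    15    16    17
          1     1     1     1     1     1     1     1     1     1     1     1     1     1     1     1     1     1     1
          2     1     1     2     2     3     3     4     4     5     5     6     6     7     7     8     8     9     9
          3     1     1     2     3     4     5     7     8    10    12    14    16    19    21    24    27    30    33
          5     1     1     2     3     4     6     8    10    13    16    20    24    29    34    40    47    54    62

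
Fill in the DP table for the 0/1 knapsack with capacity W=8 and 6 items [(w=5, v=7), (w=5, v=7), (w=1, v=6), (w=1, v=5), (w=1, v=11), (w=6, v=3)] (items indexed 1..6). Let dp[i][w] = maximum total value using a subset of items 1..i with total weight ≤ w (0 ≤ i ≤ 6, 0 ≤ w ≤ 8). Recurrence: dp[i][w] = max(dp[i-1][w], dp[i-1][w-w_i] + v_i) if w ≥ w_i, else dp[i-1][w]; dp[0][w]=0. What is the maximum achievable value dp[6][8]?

29

i\w   0   1   2   3   4   5   6   7   8
  0   0   0   0   0   0   0   0   0   0
  1   0   0   0   0   0   7   7   7   7
  2   0   0   0   0   0   7   7   7   7
  3   0   6   6   6   6   7  13  13  13
  4   0   6  11  11  11  11  13  18  18
  5   0  11  17  22  22  22  22  24  29
  6   0  11  17  22  22  22  22  24  29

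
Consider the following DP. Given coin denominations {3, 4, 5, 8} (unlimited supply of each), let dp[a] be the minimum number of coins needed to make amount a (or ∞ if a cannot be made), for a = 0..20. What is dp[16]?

2

 a  0  1  2  3  4  5  6  7  8  9 10 11 12 13 14 15 16 17 18 19 20
dp  0  -  -  1  1  1  2  2  1  2  2  2  2  2  3  3  2  3  3  3  3
(- denotes ∞ / unreachable)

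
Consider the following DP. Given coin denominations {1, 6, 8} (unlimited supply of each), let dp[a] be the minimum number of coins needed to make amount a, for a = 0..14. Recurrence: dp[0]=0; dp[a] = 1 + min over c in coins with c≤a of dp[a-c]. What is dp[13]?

3

 a  0  1  2  3  4  5  6  7  8  9 10 11 12 13 14
dp  0  1  2  3  4  5  1  2  1  2  3  4  2  3  2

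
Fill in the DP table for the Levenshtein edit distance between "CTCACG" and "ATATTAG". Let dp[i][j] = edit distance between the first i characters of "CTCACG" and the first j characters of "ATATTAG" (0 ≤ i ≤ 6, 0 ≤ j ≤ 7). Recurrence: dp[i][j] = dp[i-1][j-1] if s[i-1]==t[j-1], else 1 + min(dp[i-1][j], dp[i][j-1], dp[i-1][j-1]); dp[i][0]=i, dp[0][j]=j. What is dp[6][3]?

4

   ''  A  T  A  T  T  A  G
''  0  1  2  3  4  5  6  7
 C  1  1  2  3  4  5  6  7
 T  2  2  1  2  3  4  5  6
 C  3  3  2  2  3  4  5  6
 A  4  3  3  2  3  4  4  5
 C  5  4  4  3  3  4  5  5
 G  6  5  5  4  4  4  5  5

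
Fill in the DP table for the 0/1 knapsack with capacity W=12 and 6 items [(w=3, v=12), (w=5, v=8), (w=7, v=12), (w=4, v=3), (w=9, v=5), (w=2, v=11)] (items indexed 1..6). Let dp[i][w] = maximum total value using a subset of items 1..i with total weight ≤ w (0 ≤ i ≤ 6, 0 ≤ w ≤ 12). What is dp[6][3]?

i\w   0   1   2   3   4   5   6   7   8   9  10  11  12
  0   0   0   0   0   0   0   0   0   0   0   0   0   0
  1   0   0   0  12  12  12  12  12  12  12  12  12  12
  2   0   0   0  12  12  12  12  12  20  20  20  20  20
  3   0   0   0  12  12  12  12  12  20  20  24  24  24
  4   0   0   0  12  12  12  12  15  20  20  24  24  24
  5   0   0   0  12  12  12  12  15  20  20  24  24  24
  6   0   0  11  12  12  23  23  23  23  26  31  31  35

12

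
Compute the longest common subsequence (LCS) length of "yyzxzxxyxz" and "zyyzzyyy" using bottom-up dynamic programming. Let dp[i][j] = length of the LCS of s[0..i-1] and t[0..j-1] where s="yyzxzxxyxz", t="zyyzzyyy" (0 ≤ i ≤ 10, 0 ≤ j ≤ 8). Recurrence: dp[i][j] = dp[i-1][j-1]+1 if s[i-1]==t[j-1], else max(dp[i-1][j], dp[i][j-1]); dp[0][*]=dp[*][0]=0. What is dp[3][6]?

   ''  z  y  y  z  z  y  y  y
''  0  0  0  0  0  0  0  0  0
 y  0  0  1  1  1  1  1  1  1
 y  0  0  1  2  2  2  2  2  2
 z  0  1  1  2  3  3  3  3  3
 x  0  1  1  2  3  3  3  3  3
 z  0  1  1  2  3  4  4  4  4
 x  0  1  1  2  3  4  4  4  4
 x  0  1  1  2  3  4  4  4  4
 y  0  1  2  2  3  4  5  5  5
 x  0  1  2  2  3  4  5  5  5
 z  0  1  2  2  3  4  5  5  5

3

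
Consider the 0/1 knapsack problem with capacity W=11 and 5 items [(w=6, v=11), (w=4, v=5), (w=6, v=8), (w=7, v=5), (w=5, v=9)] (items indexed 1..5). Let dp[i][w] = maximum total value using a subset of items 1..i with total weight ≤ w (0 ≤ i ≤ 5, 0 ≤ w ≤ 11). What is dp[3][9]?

11

i\w   0   1   2   3   4   5   6   7   8   9  10  11
  0   0   0   0   0   0   0   0   0   0   0   0   0
  1   0   0   0   0   0   0  11  11  11  11  11  11
  2   0   0   0   0   5   5  11  11  11  11  16  16
  3   0   0   0   0   5   5  11  11  11  11  16  16
  4   0   0   0   0   5   5  11  11  11  11  16  16
  5   0   0   0   0   5   9  11  11  11  14  16  20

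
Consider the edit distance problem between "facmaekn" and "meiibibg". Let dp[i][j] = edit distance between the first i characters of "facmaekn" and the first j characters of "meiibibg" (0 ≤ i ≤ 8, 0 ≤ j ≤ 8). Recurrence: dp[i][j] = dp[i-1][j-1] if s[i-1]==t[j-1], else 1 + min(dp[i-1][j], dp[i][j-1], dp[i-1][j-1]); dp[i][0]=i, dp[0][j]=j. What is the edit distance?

   ''  m  e  i  i  b  i  b  g
''  0  1  2  3  4  5  6  7  8
 f  1  1  2  3  4  5  6  7  8
 a  2  2  2  3  4  5  6  7  8
 c  3  3  3  3  4  5  6  7  8
 m  4  3  4  4  4  5  6  7  8
 a  5  4  4  5  5  5  6  7  8
 e  6  5  4  5  6  6  6  7  8
 k  7  6  5  5  6  7  7  7  8
 n  8  7  6  6  6  7  8  8  8

8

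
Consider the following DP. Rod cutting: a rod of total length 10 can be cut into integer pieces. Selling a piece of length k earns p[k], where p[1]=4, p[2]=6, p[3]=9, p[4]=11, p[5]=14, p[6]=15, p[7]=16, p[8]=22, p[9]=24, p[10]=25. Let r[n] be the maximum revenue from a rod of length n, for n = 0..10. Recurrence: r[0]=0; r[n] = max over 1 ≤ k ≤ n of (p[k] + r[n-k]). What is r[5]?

20

   n    0    1    2    3    4    5    6    7    8    9   10
r[n]    0    4    8   12   16   20   24   28   32   36   40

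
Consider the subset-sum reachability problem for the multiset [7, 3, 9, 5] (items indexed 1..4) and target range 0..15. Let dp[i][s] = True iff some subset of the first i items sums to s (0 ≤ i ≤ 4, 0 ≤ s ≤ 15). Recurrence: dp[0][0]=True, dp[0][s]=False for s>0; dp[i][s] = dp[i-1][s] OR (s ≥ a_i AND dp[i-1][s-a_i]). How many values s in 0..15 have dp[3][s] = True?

6

i\s   0   1   2   3   4   5   6   7   8   9  10  11  12  13  14  15
  0   T   F   F   F   F   F   F   F   F   F   F   F   F   F   F   F
  1   T   F   F   F   F   F   F   T   F   F   F   F   F   F   F   F
  2   T   F   F   T   F   F   F   T   F   F   T   F   F   F   F   F
  3   T   F   F   T   F   F   F   T   F   T   T   F   T   F   F   F
  4   T   F   F   T   F   T   F   T   T   T   T   F   T   F   T   T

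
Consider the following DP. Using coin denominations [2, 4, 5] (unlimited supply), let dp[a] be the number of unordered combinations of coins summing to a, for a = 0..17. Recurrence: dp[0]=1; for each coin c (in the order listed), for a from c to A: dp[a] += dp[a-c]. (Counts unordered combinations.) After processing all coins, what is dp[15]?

after  coin     0     1     2     3     4     5     6     7     8     9    10    11    12    13    14    15    16    17
          2     1     0     1     0     1     0     1     0     1     0     1     0     1     0     1     0     1     0
          4     1     0     1     0     2     0     2     0     3     0     3     0     4     0     4     0     5     0
          5     1     0     1     0     2     1     2     1     3     2     4     2     5     3     6     4     7     5

4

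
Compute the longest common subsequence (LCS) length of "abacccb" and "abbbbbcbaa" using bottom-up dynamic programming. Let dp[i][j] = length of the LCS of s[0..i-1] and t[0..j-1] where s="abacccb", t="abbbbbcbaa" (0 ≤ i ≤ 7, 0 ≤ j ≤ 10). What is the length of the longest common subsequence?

4

   ''  a  b  b  b  b  b  c  b  a  a
''  0  0  0  0  0  0  0  0  0  0  0
 a  0  1  1  1  1  1  1  1  1  1  1
 b  0  1  2  2  2  2  2  2  2  2  2
 a  0  1  2  2  2  2  2  2  2  3  3
 c  0  1  2  2  2  2  2  3  3  3  3
 c  0  1  2  2  2  2  2  3  3  3  3
 c  0  1  2  2  2  2  2  3  3  3  3
 b  0  1  2  3  3  3  3  3  4  4  4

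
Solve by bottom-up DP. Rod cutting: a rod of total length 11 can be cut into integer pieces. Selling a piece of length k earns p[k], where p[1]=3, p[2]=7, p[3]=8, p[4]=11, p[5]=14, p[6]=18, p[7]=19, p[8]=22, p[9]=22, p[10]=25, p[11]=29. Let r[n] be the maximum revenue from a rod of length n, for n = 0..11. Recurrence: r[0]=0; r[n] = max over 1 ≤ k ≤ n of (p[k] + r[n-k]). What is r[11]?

   n    0    1    2    3    4    5    6    7    8    9   10   11
r[n]    0    3    7   10   14   17   21   24   28   31   35   38

38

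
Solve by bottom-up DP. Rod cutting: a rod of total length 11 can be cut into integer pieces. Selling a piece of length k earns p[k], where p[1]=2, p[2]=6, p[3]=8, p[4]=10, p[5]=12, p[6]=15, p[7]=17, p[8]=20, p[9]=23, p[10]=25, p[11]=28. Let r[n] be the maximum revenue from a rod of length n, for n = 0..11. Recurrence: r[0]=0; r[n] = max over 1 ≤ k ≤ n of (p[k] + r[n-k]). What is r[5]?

14

   n    0    1    2    3    4    5    6    7    8    9   10   11
r[n]    0    2    6    8   12   14   18   20   24   26   30   32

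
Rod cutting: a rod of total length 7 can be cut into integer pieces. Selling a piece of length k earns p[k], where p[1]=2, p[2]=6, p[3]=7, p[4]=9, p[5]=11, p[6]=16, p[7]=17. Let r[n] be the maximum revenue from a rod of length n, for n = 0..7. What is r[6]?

   n    0    1    2    3    4    5    6    7
r[n]    0    2    6    8   12   14   18   20

18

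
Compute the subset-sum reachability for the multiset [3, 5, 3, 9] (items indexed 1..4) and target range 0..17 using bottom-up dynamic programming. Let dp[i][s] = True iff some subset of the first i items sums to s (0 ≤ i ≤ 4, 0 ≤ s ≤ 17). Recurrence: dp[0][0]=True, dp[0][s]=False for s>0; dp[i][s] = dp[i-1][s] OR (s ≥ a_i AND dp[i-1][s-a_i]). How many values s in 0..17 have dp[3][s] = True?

i\s   0   1   2   3   4   5   6   7   8   9  10  11  12  13  14  15  16  17
  0   T   F   F   F   F   F   F   F   F   F   F   F   F   F   F   F   F   F
  1   T   F   F   T   F   F   F   F   F   F   F   F   F   F   F   F   F   F
  2   T   F   F   T   F   T   F   F   T   F   F   F   F   F   F   F   F   F
  3   T   F   F   T   F   T   T   F   T   F   F   T   F   F   F   F   F   F
  4   T   F   F   T   F   T   T   F   T   T   F   T   T   F   T   T   F   T

6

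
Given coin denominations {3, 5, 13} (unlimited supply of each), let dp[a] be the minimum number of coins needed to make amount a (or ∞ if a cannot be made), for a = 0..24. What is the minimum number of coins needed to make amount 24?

 a  0  1  2  3  4  5  6  7  8  9 10 11 12 13 14 15 16 17 18 19 20 21 22 23 24
dp  0  -  -  1  -  1  2  -  2  3  2  3  4  1  4  3  2  5  2  3  4  3  4  3  4
(- denotes ∞ / unreachable)

4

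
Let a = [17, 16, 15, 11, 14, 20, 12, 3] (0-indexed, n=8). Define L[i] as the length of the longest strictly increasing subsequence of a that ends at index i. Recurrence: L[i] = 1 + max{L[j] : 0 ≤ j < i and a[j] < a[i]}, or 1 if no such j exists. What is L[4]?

2

   i    0    1    2    3    4    5    6    7
a[i]   17   16   15   11   14   20   12    3
L[i]    1    1    1    1    2    3    2    1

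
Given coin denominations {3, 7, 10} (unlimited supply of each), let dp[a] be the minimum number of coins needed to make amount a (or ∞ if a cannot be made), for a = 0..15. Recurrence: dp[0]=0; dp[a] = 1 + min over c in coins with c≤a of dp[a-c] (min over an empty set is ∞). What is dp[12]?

 a  0  1  2  3  4  5  6  7  8  9 10 11 12 13 14 15
dp  0  -  -  1  -  -  2  1  -  3  1  -  4  2  2  5
(- denotes ∞ / unreachable)

4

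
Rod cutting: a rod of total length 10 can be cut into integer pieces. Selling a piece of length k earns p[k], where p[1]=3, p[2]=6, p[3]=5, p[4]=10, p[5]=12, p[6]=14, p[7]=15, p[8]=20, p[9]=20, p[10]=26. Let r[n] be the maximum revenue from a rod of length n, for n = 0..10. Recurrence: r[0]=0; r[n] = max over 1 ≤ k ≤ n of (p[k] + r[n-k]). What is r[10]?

   n    0    1    2    3    4    5    6    7    8    9   10
r[n]    0    3    6    9   12   15   18   21   24   27   30

30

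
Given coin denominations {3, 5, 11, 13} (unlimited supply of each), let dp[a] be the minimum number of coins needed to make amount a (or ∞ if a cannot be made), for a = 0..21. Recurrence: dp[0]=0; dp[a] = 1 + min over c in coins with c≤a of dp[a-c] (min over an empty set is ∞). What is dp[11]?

1

 a  0  1  2  3  4  5  6  7  8  9 10 11 12 13 14 15 16 17 18 19 20 21
dp  0  -  -  1  -  1  2  -  2  3  2  1  4  1  2  3  2  3  2  3  4  3
(- denotes ∞ / unreachable)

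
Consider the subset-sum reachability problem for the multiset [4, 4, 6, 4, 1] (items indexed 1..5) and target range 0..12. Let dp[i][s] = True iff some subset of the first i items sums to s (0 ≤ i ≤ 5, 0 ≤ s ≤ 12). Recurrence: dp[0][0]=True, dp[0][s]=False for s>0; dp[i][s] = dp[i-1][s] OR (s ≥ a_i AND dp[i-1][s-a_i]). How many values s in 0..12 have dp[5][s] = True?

11

i\s   0   1   2   3   4   5   6   7   8   9  10  11  12
  0   T   F   F   F   F   F   F   F   F   F   F   F   F
  1   T   F   F   F   T   F   F   F   F   F   F   F   F
  2   T   F   F   F   T   F   F   F   T   F   F   F   F
  3   T   F   F   F   T   F   T   F   T   F   T   F   F
  4   T   F   F   F   T   F   T   F   T   F   T   F   T
  5   T   T   F   F   T   T   T   T   T   T   T   T   T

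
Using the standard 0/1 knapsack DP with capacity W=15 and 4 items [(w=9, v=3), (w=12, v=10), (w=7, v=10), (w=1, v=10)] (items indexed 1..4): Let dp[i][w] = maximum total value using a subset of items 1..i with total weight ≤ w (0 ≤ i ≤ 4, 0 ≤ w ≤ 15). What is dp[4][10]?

i\w   0   1   2   3   4   5   6   7   8   9  10  11  12  13  14  15
  0   0   0   0   0   0   0   0   0   0   0   0   0   0   0   0   0
  1   0   0   0   0   0   0   0   0   0   3   3   3   3   3   3   3
  2   0   0   0   0   0   0   0   0   0   3   3   3  10  10  10  10
  3   0   0   0   0   0   0   0  10  10  10  10  10  10  10  10  10
  4   0  10  10  10  10  10  10  10  20  20  20  20  20  20  20  20

20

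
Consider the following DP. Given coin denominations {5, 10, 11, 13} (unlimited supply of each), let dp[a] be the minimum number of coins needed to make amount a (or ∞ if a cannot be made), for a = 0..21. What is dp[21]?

2

 a  0  1  2  3  4  5  6  7  8  9 10 11 12 13 14 15 16 17 18 19 20 21
dp  0  -  -  -  -  1  -  -  -  -  1  1  -  1  -  2  2  -  2  -  2  2
(- denotes ∞ / unreachable)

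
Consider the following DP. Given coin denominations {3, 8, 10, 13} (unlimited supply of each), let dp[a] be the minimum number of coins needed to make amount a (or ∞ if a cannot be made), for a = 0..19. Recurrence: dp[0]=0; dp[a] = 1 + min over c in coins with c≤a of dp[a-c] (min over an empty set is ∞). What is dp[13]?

 a  0  1  2  3  4  5  6  7  8  9 10 11 12 13 14 15 16 17 18 19
dp  0  -  -  1  -  -  2  -  1  3  1  2  4  1  3  5  2  4  2  3
(- denotes ∞ / unreachable)

1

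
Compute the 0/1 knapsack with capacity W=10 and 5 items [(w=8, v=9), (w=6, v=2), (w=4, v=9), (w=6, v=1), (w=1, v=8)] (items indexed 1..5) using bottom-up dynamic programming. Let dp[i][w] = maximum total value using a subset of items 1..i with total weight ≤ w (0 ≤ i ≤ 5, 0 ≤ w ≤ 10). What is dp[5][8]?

i\w   0   1   2   3   4   5   6   7   8   9  10
  0   0   0   0   0   0   0   0   0   0   0   0
  1   0   0   0   0   0   0   0   0   9   9   9
  2   0   0   0   0   0   0   2   2   9   9   9
  3   0   0   0   0   9   9   9   9   9   9  11
  4   0   0   0   0   9   9   9   9   9   9  11
  5   0   8   8   8   9  17  17  17  17  17  17

17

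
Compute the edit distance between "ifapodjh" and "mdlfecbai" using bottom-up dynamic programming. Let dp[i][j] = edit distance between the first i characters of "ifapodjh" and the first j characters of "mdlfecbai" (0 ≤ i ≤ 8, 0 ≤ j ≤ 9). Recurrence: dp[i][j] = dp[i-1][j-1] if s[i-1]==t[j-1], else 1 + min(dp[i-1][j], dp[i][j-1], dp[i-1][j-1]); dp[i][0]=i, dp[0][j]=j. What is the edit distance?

9

   ''  m  d  l  f  e  c  b  a  i
''  0  1  2  3  4  5  6  7  8  9
 i  1  1  2  3  4  5  6  7  8  8
 f  2  2  2  3  3  4  5  6  7  8
 a  3  3  3  3  4  4  5  6  6  7
 p  4  4  4  4  4  5  5  6  7  7
 o  5  5  5  5  5  5  6  6  7  8
 d  6  6  5  6  6  6  6  7  7  8
 j  7  7  6  6  7  7  7  7  8  8
 h  8  8  7  7  7  8  8  8  8  9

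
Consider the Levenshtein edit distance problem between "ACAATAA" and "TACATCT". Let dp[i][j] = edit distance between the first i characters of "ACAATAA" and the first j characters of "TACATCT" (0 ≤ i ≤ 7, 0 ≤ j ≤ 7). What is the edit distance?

   ''  T  A  C  A  T  C  T
''  0  1  2  3  4  5  6  7
 A  1  1  1  2  3  4  5  6
 C  2  2  2  1  2  3  4  5
 A  3  3  2  2  1  2  3  4
 A  4  4  3  3  2  2  3  4
 T  5  4  4  4  3  2  3  3
 A  6  5  4  5  4  3  3  4
 A  7  6  5  5  5  4  4  4

4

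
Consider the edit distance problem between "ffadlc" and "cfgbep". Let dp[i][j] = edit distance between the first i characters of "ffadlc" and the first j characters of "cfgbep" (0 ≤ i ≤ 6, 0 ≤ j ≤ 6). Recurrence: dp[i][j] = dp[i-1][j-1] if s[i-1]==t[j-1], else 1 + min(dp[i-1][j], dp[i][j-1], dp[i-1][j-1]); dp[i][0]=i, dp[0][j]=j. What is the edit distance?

   ''  c  f  g  b  e  p
''  0  1  2  3  4  5  6
 f  1  1  1  2  3  4  5
 f  2  2  1  2  3  4  5
 a  3  3  2  2  3  4  5
 d  4  4  3  3  3  4  5
 l  5  5  4  4  4  4  5
 c  6  5  5  5  5  5  5

5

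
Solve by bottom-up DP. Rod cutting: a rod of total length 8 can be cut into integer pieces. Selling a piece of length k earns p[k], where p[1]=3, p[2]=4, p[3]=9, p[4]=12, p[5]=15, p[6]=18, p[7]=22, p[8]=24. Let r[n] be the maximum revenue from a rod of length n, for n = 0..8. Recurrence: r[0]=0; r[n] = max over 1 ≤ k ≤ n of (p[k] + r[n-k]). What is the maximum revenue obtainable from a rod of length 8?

   n    0    1    2    3    4    5    6    7    8
r[n]    0    3    6    9   12   15   18   22   25

25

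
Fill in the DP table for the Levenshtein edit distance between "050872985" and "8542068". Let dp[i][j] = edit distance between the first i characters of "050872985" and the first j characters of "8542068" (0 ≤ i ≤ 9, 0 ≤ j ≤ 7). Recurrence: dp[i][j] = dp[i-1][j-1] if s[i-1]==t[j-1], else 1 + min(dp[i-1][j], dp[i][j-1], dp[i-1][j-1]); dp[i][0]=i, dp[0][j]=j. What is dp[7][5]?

5

   ''  8  5  4  2  0  6  8
''  0  1  2  3  4  5  6  7
 0  1  1  2  3  4  4  5  6
 5  2  2  1  2  3  4  5  6
 0  3  3  2  2  3  3  4  5
 8  4  3  3  3  3  4  4  4
 7  5  4  4  4  4  4  5  5
 2  6  5  5  5  4  5  5  6
 9  7  6  6  6  5  5  6  6
 8  8  7  7  7  6  6  6  6
 5  9  8  7  8  7  7  7  7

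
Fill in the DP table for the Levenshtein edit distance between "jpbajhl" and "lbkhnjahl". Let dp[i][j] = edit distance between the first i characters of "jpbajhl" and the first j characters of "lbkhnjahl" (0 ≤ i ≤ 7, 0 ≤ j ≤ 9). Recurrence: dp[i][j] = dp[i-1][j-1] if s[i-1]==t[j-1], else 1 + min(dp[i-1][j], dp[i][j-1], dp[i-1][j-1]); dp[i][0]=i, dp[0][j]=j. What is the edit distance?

   ''  l  b  k  h  n  j  a  h  l
''  0  1  2  3  4  5  6  7  8  9
 j  1  1  2  3  4  5  5  6  7  8
 p  2  2  2  3  4  5  6  6  7  8
 b  3  3  2  3  4  5  6  7  7  8
 a  4  4  3  3  4  5  6  6  7  8
 j  5  5  4  4  4  5  5  6  7  8
 h  6  6  5  5  4  5  6  6  6  7
 l  7  6  6  6  5  5  6  7  7  6

6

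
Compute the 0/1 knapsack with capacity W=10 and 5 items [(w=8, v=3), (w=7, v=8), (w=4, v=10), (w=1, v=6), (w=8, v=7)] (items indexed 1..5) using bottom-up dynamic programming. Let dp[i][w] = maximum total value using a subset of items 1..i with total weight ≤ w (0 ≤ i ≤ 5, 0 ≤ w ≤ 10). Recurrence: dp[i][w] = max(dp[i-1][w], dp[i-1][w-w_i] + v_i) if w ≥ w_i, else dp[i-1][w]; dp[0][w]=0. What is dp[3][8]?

10

i\w   0   1   2   3   4   5   6   7   8   9  10
  0   0   0   0   0   0   0   0   0   0   0   0
  1   0   0   0   0   0   0   0   0   3   3   3
  2   0   0   0   0   0   0   0   8   8   8   8
  3   0   0   0   0  10  10  10  10  10  10  10
  4   0   6   6   6  10  16  16  16  16  16  16
  5   0   6   6   6  10  16  16  16  16  16  16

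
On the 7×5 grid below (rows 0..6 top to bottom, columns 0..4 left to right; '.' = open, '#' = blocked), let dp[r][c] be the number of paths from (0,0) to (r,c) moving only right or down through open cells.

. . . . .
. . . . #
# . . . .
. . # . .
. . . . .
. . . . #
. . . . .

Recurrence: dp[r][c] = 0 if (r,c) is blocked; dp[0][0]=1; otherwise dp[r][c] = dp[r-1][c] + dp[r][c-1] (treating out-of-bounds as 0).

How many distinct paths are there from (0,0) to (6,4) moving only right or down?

21

r\c   0   1   2   3   4
  0   1   1   1   1   1
  1   1   2   3   4   0
  2   0   2   5   9   9
  3   0   2   0   9  18
  4   0   2   2  11  29
  5   0   2   4  15   0
  6   0   2   6  21  21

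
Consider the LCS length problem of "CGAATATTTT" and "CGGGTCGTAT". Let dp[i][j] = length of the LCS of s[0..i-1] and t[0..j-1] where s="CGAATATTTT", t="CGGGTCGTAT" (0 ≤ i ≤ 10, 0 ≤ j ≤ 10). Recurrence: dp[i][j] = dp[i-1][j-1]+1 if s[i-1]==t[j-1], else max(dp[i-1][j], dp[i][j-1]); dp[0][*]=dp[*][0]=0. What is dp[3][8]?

2

   ''  C  G  G  G  T  C  G  T  A  T
''  0  0  0  0  0  0  0  0  0  0  0
 C  0  1  1  1  1  1  1  1  1  1  1
 G  0  1  2  2  2  2  2  2  2  2  2
 A  0  1  2  2  2  2  2  2  2  3  3
 A  0  1  2  2  2  2  2  2  2  3  3
 T  0  1  2  2  2  3  3  3  3  3  4
 A  0  1  2  2  2  3  3  3  3  4  4
 T  0  1  2  2  2  3  3  3  4  4  5
 T  0  1  2  2  2  3  3  3  4  4  5
 T  0  1  2  2  2  3  3  3  4  4  5
 T  0  1  2  2  2  3  3  3  4  4  5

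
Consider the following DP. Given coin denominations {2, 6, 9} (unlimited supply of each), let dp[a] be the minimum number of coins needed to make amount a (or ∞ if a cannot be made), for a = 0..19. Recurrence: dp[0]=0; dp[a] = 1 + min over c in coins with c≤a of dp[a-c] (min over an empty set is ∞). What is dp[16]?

4

 a  0  1  2  3  4  5  6  7  8  9 10 11 12 13 14 15 16 17 18 19
dp  0  -  1  -  2  -  1  -  2  1  3  2  2  3  3  2  4  3  2  4
(- denotes ∞ / unreachable)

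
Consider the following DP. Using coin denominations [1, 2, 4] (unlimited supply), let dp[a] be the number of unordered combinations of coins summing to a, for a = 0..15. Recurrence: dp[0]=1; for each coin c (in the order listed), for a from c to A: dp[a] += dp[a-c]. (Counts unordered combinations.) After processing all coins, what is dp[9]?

after  coin     0     1     2     3     4     5     6     7     8     9    10    11    12    13    14    15
          1     1     1     1     1     1     1     1     1     1     1     1     1     1     1     1     1
          2     1     1     2     2     3     3     4     4     5     5     6     6     7     7     8     8
          4     1     1     2     2     4     4     6     6     9     9    12    12    16    16    20    20

9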